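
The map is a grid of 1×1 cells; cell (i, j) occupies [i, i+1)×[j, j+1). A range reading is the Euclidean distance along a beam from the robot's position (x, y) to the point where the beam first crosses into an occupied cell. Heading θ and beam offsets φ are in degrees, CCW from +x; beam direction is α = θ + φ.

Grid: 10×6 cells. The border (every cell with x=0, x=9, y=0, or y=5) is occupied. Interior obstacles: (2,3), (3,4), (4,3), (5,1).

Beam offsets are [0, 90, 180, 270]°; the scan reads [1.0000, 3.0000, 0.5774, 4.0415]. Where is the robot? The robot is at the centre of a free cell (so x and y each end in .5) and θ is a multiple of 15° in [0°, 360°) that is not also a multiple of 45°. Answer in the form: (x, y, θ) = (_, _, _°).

Enumerate (i+0.5, j+0.5, θ) over the 28 free cells and 16 admissible headings. For each, cast all 4 beams and compare to the given ranges.
  (6.5, 4.5, 15°): beam 1 = 1.9319 ≠ 1.0000 ✗
  (4.5, 4.5, 255°): beam 1 = 0.5176 ≠ 1.0000 ✗
  (7.5, 1.5, 15°): beam 1 = 1.5529 ≠ 1.0000 ✗
  …
  (5.5, 2.5, 120°): r_1=1.0000, r_2=3.0000, r_3=0.5774, r_4=4.0415 — all match ✓
No second candidate reproduces the full scan.

(x, y, θ) = (5.5, 2.5, 120°)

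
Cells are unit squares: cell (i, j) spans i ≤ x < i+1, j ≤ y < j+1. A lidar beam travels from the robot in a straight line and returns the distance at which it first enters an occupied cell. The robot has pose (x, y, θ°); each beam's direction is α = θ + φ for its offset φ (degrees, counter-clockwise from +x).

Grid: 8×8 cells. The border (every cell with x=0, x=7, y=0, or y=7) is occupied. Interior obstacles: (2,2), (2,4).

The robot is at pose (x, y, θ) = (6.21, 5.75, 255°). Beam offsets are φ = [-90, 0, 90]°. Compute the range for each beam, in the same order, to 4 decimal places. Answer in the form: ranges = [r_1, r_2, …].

beam 1: φ=-90°, α=165°
  cosα=-0.9659 sinα=0.2588 | (6,5) | tMaxX 0.2174 tMaxY 0.9659 | tΔX 1.0353 tΔY 3.8637
    t=0.2174 [x] (5,5)
    t=0.9659 [y] (5,6)
    t=1.2527 [x] (4,6)
    t=2.2880 [x] (3,6)
    t=3.3232 [x] (2,6)
    t=4.3585 [x] (1,6)
    t=4.8296 [y] (1,7) — stop
  → r_1 = 4.8296
beam 2: φ=0°, α=255°
  cosα=-0.2588 sinα=-0.9659 | (6,5) | tMaxX 0.8114 tMaxY 0.7765 | tΔX 3.8637 tΔY 1.0353
    t=0.7765 [y] (6,4)
    t=0.8114 [x] (5,4)
    t=1.8117 [y] (5,3)
    t=2.8470 [y] (5,2)
    t=3.8823 [y] (5,1)
    t=4.6751 [x] (4,1)
    t=4.9176 [y] (4,0) — stop
  → r_2 = 4.9176
beam 3: φ=90°, α=345°
  cosα=0.9659 sinα=-0.2588 | (6,5) | tMaxX 0.8179 tMaxY 2.8978 | tΔX 1.0353 tΔY 3.8637
    t=0.8179 [x] (7,5) — stop
  → r_3 = 0.8179

ranges = [4.8296, 4.9176, 0.8179]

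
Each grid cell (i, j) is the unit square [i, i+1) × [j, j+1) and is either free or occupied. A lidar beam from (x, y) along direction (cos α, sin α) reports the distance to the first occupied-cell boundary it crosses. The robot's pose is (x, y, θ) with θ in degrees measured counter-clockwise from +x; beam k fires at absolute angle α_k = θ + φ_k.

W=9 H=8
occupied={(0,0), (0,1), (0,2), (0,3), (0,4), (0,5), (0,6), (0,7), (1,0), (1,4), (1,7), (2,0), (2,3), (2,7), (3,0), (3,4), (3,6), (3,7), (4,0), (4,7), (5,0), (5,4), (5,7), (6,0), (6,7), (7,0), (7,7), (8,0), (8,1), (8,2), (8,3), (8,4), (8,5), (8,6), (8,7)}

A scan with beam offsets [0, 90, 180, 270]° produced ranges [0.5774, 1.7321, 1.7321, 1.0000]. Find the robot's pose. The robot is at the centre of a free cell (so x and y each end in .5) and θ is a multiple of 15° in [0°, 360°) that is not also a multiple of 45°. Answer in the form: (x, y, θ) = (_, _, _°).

Candidates: 37 free-cell centres × 16 headings = 592 poses. Raycast each; keep the one whose scan matches to 4 dp.
  (5.5, 6.5, 30°): beam 1 = 1.0000 ≠ 0.5774 ✗
  (7.5, 5.5, 345°): beam 1 = 0.5176 ≠ 0.5774 ✗
  (3.5, 2.5, 330°): beam 1 = 3.0000 ≠ 0.5774 ✗
  (1.5, 5.5, 30°): beam 1 = 1.7321 ≠ 0.5774 ✗
  …
  (7.5, 5.5, 30°): r_1=0.5774, r_2=1.7321, r_3=1.7321, r_4=1.0000 — all match ✓
Only this pose fits every beam.

(x, y, θ) = (7.5, 5.5, 30°)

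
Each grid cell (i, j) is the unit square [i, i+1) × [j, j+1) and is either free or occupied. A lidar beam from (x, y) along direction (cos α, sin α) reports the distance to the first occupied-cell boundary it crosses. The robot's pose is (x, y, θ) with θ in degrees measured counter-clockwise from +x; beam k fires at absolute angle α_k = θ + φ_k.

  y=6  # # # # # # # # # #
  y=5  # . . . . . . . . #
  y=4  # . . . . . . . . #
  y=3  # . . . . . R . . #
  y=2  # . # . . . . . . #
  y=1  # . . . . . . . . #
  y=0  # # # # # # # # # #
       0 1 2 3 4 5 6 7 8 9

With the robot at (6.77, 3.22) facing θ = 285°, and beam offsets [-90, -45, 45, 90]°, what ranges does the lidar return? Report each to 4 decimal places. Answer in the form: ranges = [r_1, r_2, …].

ranges = [3.9030, 2.5634, 2.5750, 2.3087]

beam 1: φ=-90°, α=195°
  d=(-0.9659,-0.2588)  start (6,3)  tX=0.7972 tY=0.8500  stride 1/|dx|=1.0353 1/|dy|=3.8637
    cross x-line → (5,3), t=0.7972
    cross y-line → (5,2), t=0.8500
    cross x-line → (4,2), t=1.8324
    cross x-line → (3,2), t=2.8677
    cross x-line → (2,2), t=3.9030 (wall)
  → r_1 = 3.9030
beam 2: φ=-45°, α=240°
  d=(-0.5000,-0.8660)  start (6,3)  tX=1.5400 tY=0.2540  stride 1/|dx|=2.0000 1/|dy|=1.1547
    cross y-line → (6,2), t=0.2540
    cross y-line → (6,1), t=1.4087
    cross x-line → (5,1), t=1.5400
    cross y-line → (5,0), t=2.5634 (wall)
  → r_2 = 2.5634
beam 3: φ=45°, α=330°
  d=(0.8660,-0.5000)  start (6,3)  tX=0.2656 tY=0.4400  stride 1/|dx|=1.1547 1/|dy|=2.0000
    cross x-line → (7,3), t=0.2656
    cross y-line → (7,2), t=0.4400
    cross x-line → (8,2), t=1.4203
    cross y-line → (8,1), t=2.4400
    cross x-line → (9,1), t=2.5750 (wall)
  → r_3 = 2.5750
beam 4: φ=90°, α=15°
  d=(0.9659,0.2588)  start (6,3)  tX=0.2381 tY=3.0137  stride 1/|dx|=1.0353 1/|dy|=3.8637
    cross x-line → (7,3), t=0.2381
    cross x-line → (8,3), t=1.2734
    cross x-line → (9,3), t=2.3087 (wall)
  → r_4 = 2.3087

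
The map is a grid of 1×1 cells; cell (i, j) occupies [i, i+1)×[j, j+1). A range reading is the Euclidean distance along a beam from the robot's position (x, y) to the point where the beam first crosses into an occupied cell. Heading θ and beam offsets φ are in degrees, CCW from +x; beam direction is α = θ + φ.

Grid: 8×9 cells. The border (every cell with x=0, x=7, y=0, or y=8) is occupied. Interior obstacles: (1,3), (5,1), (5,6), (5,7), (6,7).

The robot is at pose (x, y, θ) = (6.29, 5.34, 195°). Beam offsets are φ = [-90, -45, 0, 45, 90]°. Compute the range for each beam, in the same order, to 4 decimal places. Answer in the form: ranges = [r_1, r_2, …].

ranges = [1.1205, 1.3200, 5.1774, 5.0114, 2.7432]

beam 1: φ=-90°, α=105°
  dir = (cos 105°, sin 105°) = (-0.2588, 0.9659); from cell (6,5)
  next x-line at t=1.1205, next y-line at t=0.6833; Δt_x=3.8637, Δt_y=1.0353
    y: enter (6,6) at t=0.6833
    x: enter (5,6) at t=1.1205 ← occupied
  → r_1 = 1.1205
beam 2: φ=-45°, α=150°
  dir = (cos 150°, sin 150°) = (-0.8660, 0.5000); from cell (6,5)
  next x-line at t=0.3349, next y-line at t=1.3200; Δt_x=1.1547, Δt_y=2.0000
    x: enter (5,5) at t=0.3349
    y: enter (5,6) at t=1.3200 ← occupied
  → r_2 = 1.3200
beam 3: φ=0°, α=195°
  dir = (cos 195°, sin 195°) = (-0.9659, -0.2588); from cell (6,5)
  next x-line at t=0.3002, next y-line at t=1.3137; Δt_x=1.0353, Δt_y=3.8637
    x: enter (5,5) at t=0.3002
    y: enter (5,4) at t=1.3137
    x: enter (4,4) at t=1.3355
    x: enter (3,4) at t=2.3708
    x: enter (2,4) at t=3.4061
    x: enter (1,4) at t=4.4413
    y: enter (1,3) at t=5.1774 ← occupied
  → r_3 = 5.1774
beam 4: φ=45°, α=240°
  dir = (cos 240°, sin 240°) = (-0.5000, -0.8660); from cell (6,5)
  next x-line at t=0.5800, next y-line at t=0.3926; Δt_x=2.0000, Δt_y=1.1547
    y: enter (6,4) at t=0.3926
    x: enter (5,4) at t=0.5800
    y: enter (5,3) at t=1.5473
    x: enter (4,3) at t=2.5800
    y: enter (4,2) at t=2.7020
    y: enter (4,1) at t=3.8567
    x: enter (3,1) at t=4.5800
    y: enter (3,0) at t=5.0114 ← occupied
  → r_4 = 5.0114
beam 5: φ=90°, α=285°
  dir = (cos 285°, sin 285°) = (0.2588, -0.9659); from cell (6,5)
  next x-line at t=2.7432, next y-line at t=0.3520; Δt_x=3.8637, Δt_y=1.0353
    y: enter (6,4) at t=0.3520
    y: enter (6,3) at t=1.3873
    y: enter (6,2) at t=2.4225
    x: enter (7,2) at t=2.7432 ← occupied
  → r_5 = 2.7432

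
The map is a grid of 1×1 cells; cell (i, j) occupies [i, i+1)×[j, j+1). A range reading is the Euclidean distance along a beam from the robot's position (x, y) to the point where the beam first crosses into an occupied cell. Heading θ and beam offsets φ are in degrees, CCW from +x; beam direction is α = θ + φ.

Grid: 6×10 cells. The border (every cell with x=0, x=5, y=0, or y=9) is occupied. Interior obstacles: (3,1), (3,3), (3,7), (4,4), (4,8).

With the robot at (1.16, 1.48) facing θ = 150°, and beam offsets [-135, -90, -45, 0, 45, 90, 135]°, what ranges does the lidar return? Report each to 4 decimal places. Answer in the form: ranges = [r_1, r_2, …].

ranges = [1.9049, 7.5286, 0.6182, 0.1848, 0.1656, 0.3200, 0.4969]

beam 1: φ=-135°, α=15°
  dir = (cos 15°, sin 15°) = (0.9659, 0.2588); from cell (1,1)
  next x-line at t=0.8696, next y-line at t=2.0091; Δt_x=1.0353, Δt_y=3.8637
    x: enter (2,1) at t=0.8696
    x: enter (3,1) at t=1.9049 ← occupied
  → r_1 = 1.9049
beam 2: φ=-90°, α=60°
  dir = (cos 60°, sin 60°) = (0.5000, 0.8660); from cell (1,1)
  next x-line at t=1.6800, next y-line at t=0.6004; Δt_x=2.0000, Δt_y=1.1547
    y: enter (1,2) at t=0.6004
    x: enter (2,2) at t=1.6800
    y: enter (2,3) at t=1.7551
    y: enter (2,4) at t=2.9098
    x: enter (3,4) at t=3.6800
    y: enter (3,5) at t=4.0645
    y: enter (3,6) at t=5.2192
    x: enter (4,6) at t=5.6800
    y: enter (4,7) at t=6.3739
    y: enter (4,8) at t=7.5286 ← occupied
  → r_2 = 7.5286
beam 3: φ=-45°, α=105°
  dir = (cos 105°, sin 105°) = (-0.2588, 0.9659); from cell (1,1)
  next x-line at t=0.6182, next y-line at t=0.5383; Δt_x=3.8637, Δt_y=1.0353
    y: enter (1,2) at t=0.5383
    x: enter (0,2) at t=0.6182 ← occupied
  → r_3 = 0.6182
beam 4: φ=0°, α=150°
  dir = (cos 150°, sin 150°) = (-0.8660, 0.5000); from cell (1,1)
  next x-line at t=0.1848, next y-line at t=1.0400; Δt_x=1.1547, Δt_y=2.0000
    x: enter (0,1) at t=0.1848 ← occupied
  → r_4 = 0.1848
beam 5: φ=45°, α=195°
  dir = (cos 195°, sin 195°) = (-0.9659, -0.2588); from cell (1,1)
  next x-line at t=0.1656, next y-line at t=1.8546; Δt_x=1.0353, Δt_y=3.8637
    x: enter (0,1) at t=0.1656 ← occupied
  → r_5 = 0.1656
beam 6: φ=90°, α=240°
  dir = (cos 240°, sin 240°) = (-0.5000, -0.8660); from cell (1,1)
  next x-line at t=0.3200, next y-line at t=0.5543; Δt_x=2.0000, Δt_y=1.1547
    x: enter (0,1) at t=0.3200 ← occupied
  → r_6 = 0.3200
beam 7: φ=135°, α=285°
  dir = (cos 285°, sin 285°) = (0.2588, -0.9659); from cell (1,1)
  next x-line at t=3.2455, next y-line at t=0.4969; Δt_x=3.8637, Δt_y=1.0353
    y: enter (1,0) at t=0.4969 ← occupied
  → r_7 = 0.4969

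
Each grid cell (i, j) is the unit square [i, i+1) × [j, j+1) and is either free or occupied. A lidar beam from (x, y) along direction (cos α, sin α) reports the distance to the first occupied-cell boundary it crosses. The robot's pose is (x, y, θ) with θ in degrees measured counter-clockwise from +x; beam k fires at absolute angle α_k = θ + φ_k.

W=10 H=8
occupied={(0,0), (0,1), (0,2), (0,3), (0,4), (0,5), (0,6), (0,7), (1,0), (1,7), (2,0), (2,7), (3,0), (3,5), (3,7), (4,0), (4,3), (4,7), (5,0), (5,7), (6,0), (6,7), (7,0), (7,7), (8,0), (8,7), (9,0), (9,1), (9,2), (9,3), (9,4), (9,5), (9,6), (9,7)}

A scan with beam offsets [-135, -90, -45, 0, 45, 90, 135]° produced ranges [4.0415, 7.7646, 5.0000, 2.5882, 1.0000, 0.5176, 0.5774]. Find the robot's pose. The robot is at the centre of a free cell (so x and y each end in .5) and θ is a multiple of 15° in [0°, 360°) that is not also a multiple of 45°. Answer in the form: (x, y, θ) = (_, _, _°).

(x, y, θ) = (8.5, 3.5, 255°)

The pose lattice has 46·16 = 736 candidates. Test each by forward raycasting.
  (2.5, 5.5, 120°): beam 1 = 0.5176 ≠ 4.0415 ✗
  (3.5, 6.5, 165°): beam 1 = 1.0000 ≠ 4.0415 ✗
  (8.5, 5.5, 255°): beam 1 = 1.7321 ≠ 4.0415 ✗
  (7.5, 6.5, 240°): beam 1 = 0.5176 ≠ 4.0415 ✗
  (7.5, 1.5, 150°): beam 1 = 1.5529 ≠ 4.0415 ✗
  …
  (8.5, 3.5, 255°): r_1=4.0415, r_2=7.7646, r_3=5.0000, r_4=2.5882, r_5=1.0000, r_6=0.5176, r_7=0.5774 — all match ✓
No second candidate reproduces the full scan.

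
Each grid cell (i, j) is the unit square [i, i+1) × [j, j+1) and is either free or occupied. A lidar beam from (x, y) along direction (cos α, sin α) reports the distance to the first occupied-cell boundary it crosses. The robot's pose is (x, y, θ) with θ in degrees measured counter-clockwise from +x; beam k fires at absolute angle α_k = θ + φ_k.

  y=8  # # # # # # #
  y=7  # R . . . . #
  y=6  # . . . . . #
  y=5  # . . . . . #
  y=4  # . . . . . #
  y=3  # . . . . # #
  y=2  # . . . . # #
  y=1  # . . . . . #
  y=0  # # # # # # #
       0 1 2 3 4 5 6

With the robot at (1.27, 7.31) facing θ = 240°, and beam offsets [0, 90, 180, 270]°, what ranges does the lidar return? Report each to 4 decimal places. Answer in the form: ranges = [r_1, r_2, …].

ranges = [0.5400, 5.4617, 0.7967, 0.3118]

beam 1: φ=0°, α=240°
  dir = (cos 240°, sin 240°) = (-0.5000, -0.8660); from cell (1,7)
  next x-line at t=0.5400, next y-line at t=0.3580; Δt_x=2.0000, Δt_y=1.1547
    y: enter (1,6) at t=0.3580
    x: enter (0,6) at t=0.5400 ← occupied
  → r_1 = 0.5400
beam 2: φ=90°, α=330°
  dir = (cos 330°, sin 330°) = (0.8660, -0.5000); from cell (1,7)
  next x-line at t=0.8429, next y-line at t=0.6200; Δt_x=1.1547, Δt_y=2.0000
    y: enter (1,6) at t=0.6200
    x: enter (2,6) at t=0.8429
    x: enter (3,6) at t=1.9976
    y: enter (3,5) at t=2.6200
    x: enter (4,5) at t=3.1523
    x: enter (5,5) at t=4.3070
    y: enter (5,4) at t=4.6200
    x: enter (6,4) at t=5.4617 ← occupied
  → r_2 = 5.4617
beam 3: φ=180°, α=60°
  dir = (cos 60°, sin 60°) = (0.5000, 0.8660); from cell (1,7)
  next x-line at t=1.4600, next y-line at t=0.7967; Δt_x=2.0000, Δt_y=1.1547
    y: enter (1,8) at t=0.7967 ← occupied
  → r_3 = 0.7967
beam 4: φ=270°, α=150°
  dir = (cos 150°, sin 150°) = (-0.8660, 0.5000); from cell (1,7)
  next x-line at t=0.3118, next y-line at t=1.3800; Δt_x=1.1547, Δt_y=2.0000
    x: enter (0,7) at t=0.3118 ← occupied
  → r_4 = 0.3118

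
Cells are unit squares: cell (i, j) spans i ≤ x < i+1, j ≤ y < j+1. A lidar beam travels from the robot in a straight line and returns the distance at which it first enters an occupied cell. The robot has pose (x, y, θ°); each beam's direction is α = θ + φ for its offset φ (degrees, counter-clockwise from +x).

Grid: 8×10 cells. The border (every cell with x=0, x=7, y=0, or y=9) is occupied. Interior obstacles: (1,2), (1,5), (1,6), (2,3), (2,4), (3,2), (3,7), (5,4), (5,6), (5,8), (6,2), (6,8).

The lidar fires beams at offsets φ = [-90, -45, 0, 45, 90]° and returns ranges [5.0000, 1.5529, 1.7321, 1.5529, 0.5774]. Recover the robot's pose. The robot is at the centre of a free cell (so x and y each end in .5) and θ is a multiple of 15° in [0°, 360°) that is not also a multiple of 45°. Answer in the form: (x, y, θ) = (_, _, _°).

(x, y, θ) = (1.5, 7.5, 60°)

Candidates: 36 free-cell centres × 16 headings = 576 poses. Raycast each; keep the one whose scan matches to 4 dp.
  (2.5, 5.5, 255°): beam 1 = 0.5176 ≠ 5.0000 ✗
  (2.5, 1.5, 120°): beam 1 = 1.0000 ≠ 5.0000 ✗
  (6.5, 1.5, 105°): beam 1 = 0.5176 ≠ 5.0000 ✗
  (4.5, 6.5, 165°): beam 1 = 1.9319 ≠ 5.0000 ✗
  …
  (1.5, 7.5, 60°): r_1=5.0000, r_2=1.5529, r_3=1.7321, r_4=1.5529, r_5=0.5774 — all match ✓
Only this pose fits every beam.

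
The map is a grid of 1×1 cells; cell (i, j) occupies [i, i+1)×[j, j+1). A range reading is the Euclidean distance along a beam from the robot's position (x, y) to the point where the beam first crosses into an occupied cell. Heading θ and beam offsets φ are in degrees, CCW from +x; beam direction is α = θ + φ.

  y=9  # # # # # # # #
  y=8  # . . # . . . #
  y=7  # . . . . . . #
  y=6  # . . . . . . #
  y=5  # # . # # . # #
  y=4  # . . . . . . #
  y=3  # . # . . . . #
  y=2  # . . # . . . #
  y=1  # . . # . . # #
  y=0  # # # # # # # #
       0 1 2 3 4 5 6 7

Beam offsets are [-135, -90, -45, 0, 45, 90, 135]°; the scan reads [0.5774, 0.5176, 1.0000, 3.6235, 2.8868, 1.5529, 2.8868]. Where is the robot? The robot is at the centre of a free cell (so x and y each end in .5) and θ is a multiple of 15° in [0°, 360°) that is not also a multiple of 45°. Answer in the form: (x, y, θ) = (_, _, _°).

Enumerate (i+0.5, j+0.5, θ) over the 39 free cells and 16 admissible headings. For each, cast all 7 beams and compare to the given ranges.
  (2.5, 8.5, 195°): beam 4 = 1.5529 ≠ 3.6235 ✗
  (5.5, 8.5, 285°): beam 1 = 1.0000 ≠ 0.5774 ✗
  (5.5, 8.5, 75°): beam 1 = 2.8868 ≠ 0.5774 ✗
  …
  (3.5, 6.5, 15°): r_1=0.5774, r_2=0.5176, r_3=1.0000, r_4=3.6235, r_5=2.8868, r_6=1.5529, r_7=2.8868 — all match ✓
Only this pose fits every beam.

(x, y, θ) = (3.5, 6.5, 15°)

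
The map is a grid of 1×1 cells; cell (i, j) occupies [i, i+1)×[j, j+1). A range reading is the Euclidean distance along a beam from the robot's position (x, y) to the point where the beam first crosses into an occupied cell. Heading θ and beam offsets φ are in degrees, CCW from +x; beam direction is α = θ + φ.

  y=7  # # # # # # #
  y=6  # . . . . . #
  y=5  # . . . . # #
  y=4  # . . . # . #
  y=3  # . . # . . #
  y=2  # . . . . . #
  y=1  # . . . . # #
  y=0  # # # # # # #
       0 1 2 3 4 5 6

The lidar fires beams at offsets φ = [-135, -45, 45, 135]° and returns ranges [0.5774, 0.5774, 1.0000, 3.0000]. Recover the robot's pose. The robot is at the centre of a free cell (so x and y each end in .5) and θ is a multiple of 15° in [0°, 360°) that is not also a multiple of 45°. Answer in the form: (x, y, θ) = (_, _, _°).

(x, y, θ) = (1.5, 6.5, 195°)

Candidates: 26 free-cell centres × 16 headings = 416 poses. Raycast each; keep the one whose scan matches to 4 dp.
  (2.5, 2.5, 240°): beam 1 = 4.6587 ≠ 0.5774 ✗
  (5.5, 6.5, 15°): beam 3 = 0.5774 ≠ 1.0000 ✗
  (4.5, 1.5, 150°): beam 1 = 0.5176 ≠ 0.5774 ✗
  (2.5, 6.5, 255°): beam 2 = 1.7321 ≠ 0.5774 ✗
  …
  (1.5, 6.5, 195°): r_1=0.5774, r_2=0.5774, r_3=1.0000, r_4=3.0000 — all match ✓
No second candidate reproduces the full scan.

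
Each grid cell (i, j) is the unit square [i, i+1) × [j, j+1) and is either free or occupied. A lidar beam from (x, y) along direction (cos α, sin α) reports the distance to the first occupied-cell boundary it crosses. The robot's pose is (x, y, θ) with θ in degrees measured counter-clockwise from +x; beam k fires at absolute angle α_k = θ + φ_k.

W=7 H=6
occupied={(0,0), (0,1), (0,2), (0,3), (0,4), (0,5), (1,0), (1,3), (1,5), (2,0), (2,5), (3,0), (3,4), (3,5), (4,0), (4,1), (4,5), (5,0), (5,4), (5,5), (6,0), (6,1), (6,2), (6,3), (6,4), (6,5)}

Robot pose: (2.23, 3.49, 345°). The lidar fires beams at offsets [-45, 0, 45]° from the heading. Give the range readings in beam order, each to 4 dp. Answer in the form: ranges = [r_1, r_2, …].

ranges = [2.8752, 3.9030, 1.0200]

beam 1: φ=-45°, α=300°
  d=(0.5000,-0.8660)  start (2,3)  tX=1.5400 tY=0.5658  stride 1/|dx|=2.0000 1/|dy|=1.1547
    cross y-line → (2,2), t=0.5658
    cross x-line → (3,2), t=1.5400
    cross y-line → (3,1), t=1.7205
    cross y-line → (3,0), t=2.8752 (wall)
  → r_1 = 2.8752
beam 2: φ=0°, α=345°
  d=(0.9659,-0.2588)  start (2,3)  tX=0.7972 tY=1.8932  stride 1/|dx|=1.0353 1/|dy|=3.8637
    cross x-line → (3,3), t=0.7972
    cross x-line → (4,3), t=1.8324
    cross y-line → (4,2), t=1.8932
    cross x-line → (5,2), t=2.8677
    cross x-line → (6,2), t=3.9030 (wall)
  → r_2 = 3.9030
beam 3: φ=45°, α=30°
  d=(0.8660,0.5000)  start (2,3)  tX=0.8891 tY=1.0200  stride 1/|dx|=1.1547 1/|dy|=2.0000
    cross x-line → (3,3), t=0.8891
    cross y-line → (3,4), t=1.0200 (wall)
  → r_3 = 1.0200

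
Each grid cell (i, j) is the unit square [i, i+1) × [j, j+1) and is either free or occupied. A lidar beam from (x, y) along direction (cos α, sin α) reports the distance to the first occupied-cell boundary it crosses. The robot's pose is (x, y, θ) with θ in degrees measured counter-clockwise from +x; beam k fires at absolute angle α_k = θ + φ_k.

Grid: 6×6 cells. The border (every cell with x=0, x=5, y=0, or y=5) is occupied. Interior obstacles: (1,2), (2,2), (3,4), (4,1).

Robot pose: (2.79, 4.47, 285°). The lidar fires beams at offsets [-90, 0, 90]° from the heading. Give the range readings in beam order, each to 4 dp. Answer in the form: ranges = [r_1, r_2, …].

beam 1: φ=-90°, α=195°
  d=(-0.9659,-0.2588)  start (2,4)  tX=0.8179 tY=1.8159  stride 1/|dx|=1.0353 1/|dy|=3.8637
    cross x-line → (1,4), t=0.8179
    cross y-line → (1,3), t=1.8159
    cross x-line → (0,3), t=1.8531 (wall)
  → r_1 = 1.8531
beam 2: φ=0°, α=285°
  d=(0.2588,-0.9659)  start (2,4)  tX=0.8114 tY=0.4866  stride 1/|dx|=3.8637 1/|dy|=1.0353
    cross y-line → (2,3), t=0.4866
    cross x-line → (3,3), t=0.8114
    cross y-line → (3,2), t=1.5219
    cross y-line → (3,1), t=2.5571
    cross y-line → (3,0), t=3.5924 (wall)
  → r_2 = 3.5924
beam 3: φ=90°, α=15°
  d=(0.9659,0.2588)  start (2,4)  tX=0.2174 tY=2.0478  stride 1/|dx|=1.0353 1/|dy|=3.8637
    cross x-line → (3,4), t=0.2174 (wall)
  → r_3 = 0.2174

ranges = [1.8531, 3.5924, 0.2174]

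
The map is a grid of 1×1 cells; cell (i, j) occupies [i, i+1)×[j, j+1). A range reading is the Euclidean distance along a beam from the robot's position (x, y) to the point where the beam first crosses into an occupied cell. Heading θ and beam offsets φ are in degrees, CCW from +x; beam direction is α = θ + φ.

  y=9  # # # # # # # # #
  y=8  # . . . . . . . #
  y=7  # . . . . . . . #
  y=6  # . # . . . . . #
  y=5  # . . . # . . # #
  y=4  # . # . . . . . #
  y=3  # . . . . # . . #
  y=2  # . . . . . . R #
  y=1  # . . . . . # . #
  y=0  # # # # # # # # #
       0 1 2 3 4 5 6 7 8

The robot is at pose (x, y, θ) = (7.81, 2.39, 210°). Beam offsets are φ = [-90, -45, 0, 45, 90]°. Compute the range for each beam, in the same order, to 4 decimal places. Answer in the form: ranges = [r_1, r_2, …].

ranges = [7.6326, 2.3569, 0.9353, 1.4390, 0.3800]

beam 1: φ=-90°, α=120°
  d=(-0.5000,0.8660)  start (7,2)  tX=1.6200 tY=0.7044  stride 1/|dx|=2.0000 1/|dy|=1.1547
    cross y-line → (7,3), t=0.7044
    cross x-line → (6,3), t=1.6200
    cross y-line → (6,4), t=1.8591
    cross y-line → (6,5), t=3.0138
    cross x-line → (5,5), t=3.6200
    cross y-line → (5,6), t=4.1685
    cross y-line → (5,7), t=5.3232
    cross x-line → (4,7), t=5.6200
    cross y-line → (4,8), t=6.4779
    cross x-line → (3,8), t=7.6200
    cross y-line → (3,9), t=7.6326 (wall)
  → r_1 = 7.6326
beam 2: φ=-45°, α=165°
  d=(-0.9659,0.2588)  start (7,2)  tX=0.8386 tY=2.3569  stride 1/|dx|=1.0353 1/|dy|=3.8637
    cross x-line → (6,2), t=0.8386
    cross x-line → (5,2), t=1.8738
    cross y-line → (5,3), t=2.3569 (wall)
  → r_2 = 2.3569
beam 3: φ=0°, α=210°
  d=(-0.8660,-0.5000)  start (7,2)  tX=0.9353 tY=0.7800  stride 1/|dx|=1.1547 1/|dy|=2.0000
    cross y-line → (7,1), t=0.7800
    cross x-line → (6,1), t=0.9353 (wall)
  → r_3 = 0.9353
beam 4: φ=45°, α=255°
  d=(-0.2588,-0.9659)  start (7,2)  tX=3.1296 tY=0.4038  stride 1/|dx|=3.8637 1/|dy|=1.0353
    cross y-line → (7,1), t=0.4038
    cross y-line → (7,0), t=1.4390 (wall)
  → r_4 = 1.4390
beam 5: φ=90°, α=300°
  d=(0.5000,-0.8660)  start (7,2)  tX=0.3800 tY=0.4503  stride 1/|dx|=2.0000 1/|dy|=1.1547
    cross x-line → (8,2), t=0.3800 (wall)
  → r_5 = 0.3800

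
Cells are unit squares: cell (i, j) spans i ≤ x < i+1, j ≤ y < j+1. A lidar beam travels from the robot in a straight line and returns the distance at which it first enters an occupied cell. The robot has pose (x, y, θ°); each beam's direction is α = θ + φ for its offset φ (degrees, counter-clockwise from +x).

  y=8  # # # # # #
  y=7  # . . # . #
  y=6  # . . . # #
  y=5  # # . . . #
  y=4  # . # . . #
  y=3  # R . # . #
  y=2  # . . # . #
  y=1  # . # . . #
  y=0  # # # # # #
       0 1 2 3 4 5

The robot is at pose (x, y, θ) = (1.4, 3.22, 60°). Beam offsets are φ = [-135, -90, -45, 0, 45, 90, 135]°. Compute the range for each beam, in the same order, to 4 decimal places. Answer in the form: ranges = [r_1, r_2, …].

ranges = [2.2983, 1.8475, 1.6564, 1.2000, 1.5455, 0.4619, 0.4141]

beam 1: φ=-135°, α=285°
  dir = (cos 285°, sin 285°) = (0.2588, -0.9659); from cell (1,3)
  next x-line at t=2.3182, next y-line at t=0.2278; Δt_x=3.8637, Δt_y=1.0353
    y: enter (1,2) at t=0.2278
    y: enter (1,1) at t=1.2630
    y: enter (1,0) at t=2.2983 ← occupied
  → r_1 = 2.2983
beam 2: φ=-90°, α=330°
  dir = (cos 330°, sin 330°) = (0.8660, -0.5000); from cell (1,3)
  next x-line at t=0.6928, next y-line at t=0.4400; Δt_x=1.1547, Δt_y=2.0000
    y: enter (1,2) at t=0.4400
    x: enter (2,2) at t=0.6928
    x: enter (3,2) at t=1.8475 ← occupied
  → r_2 = 1.8475
beam 3: φ=-45°, α=15°
  dir = (cos 15°, sin 15°) = (0.9659, 0.2588); from cell (1,3)
  next x-line at t=0.6212, next y-line at t=3.0137; Δt_x=1.0353, Δt_y=3.8637
    x: enter (2,3) at t=0.6212
    x: enter (3,3) at t=1.6564 ← occupied
  → r_3 = 1.6564
beam 4: φ=0°, α=60°
  dir = (cos 60°, sin 60°) = (0.5000, 0.8660); from cell (1,3)
  next x-line at t=1.2000, next y-line at t=0.9007; Δt_x=2.0000, Δt_y=1.1547
    y: enter (1,4) at t=0.9007
    x: enter (2,4) at t=1.2000 ← occupied
  → r_4 = 1.2000
beam 5: φ=45°, α=105°
  dir = (cos 105°, sin 105°) = (-0.2588, 0.9659); from cell (1,3)
  next x-line at t=1.5455, next y-line at t=0.8075; Δt_x=3.8637, Δt_y=1.0353
    y: enter (1,4) at t=0.8075
    x: enter (0,4) at t=1.5455 ← occupied
  → r_5 = 1.5455
beam 6: φ=90°, α=150°
  dir = (cos 150°, sin 150°) = (-0.8660, 0.5000); from cell (1,3)
  next x-line at t=0.4619, next y-line at t=1.5600; Δt_x=1.1547, Δt_y=2.0000
    x: enter (0,3) at t=0.4619 ← occupied
  → r_6 = 0.4619
beam 7: φ=135°, α=195°
  dir = (cos 195°, sin 195°) = (-0.9659, -0.2588); from cell (1,3)
  next x-line at t=0.4141, next y-line at t=0.8500; Δt_x=1.0353, Δt_y=3.8637
    x: enter (0,3) at t=0.4141 ← occupied
  → r_7 = 0.4141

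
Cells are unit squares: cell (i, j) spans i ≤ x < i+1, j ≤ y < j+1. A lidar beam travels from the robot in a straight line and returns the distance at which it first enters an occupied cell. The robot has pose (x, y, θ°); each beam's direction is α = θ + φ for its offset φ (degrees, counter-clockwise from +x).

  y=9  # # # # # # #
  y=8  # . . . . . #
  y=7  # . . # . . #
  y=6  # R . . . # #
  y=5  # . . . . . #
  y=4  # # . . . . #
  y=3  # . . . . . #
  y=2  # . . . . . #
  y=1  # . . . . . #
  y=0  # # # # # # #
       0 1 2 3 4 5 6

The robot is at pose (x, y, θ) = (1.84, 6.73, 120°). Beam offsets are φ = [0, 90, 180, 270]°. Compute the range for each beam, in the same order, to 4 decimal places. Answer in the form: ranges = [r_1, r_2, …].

beam 1: φ=0°, α=120°
  direction (-0.5000, 0.8660); cell (1,6); t to first gridline: x 1.6800, y 0.3118 (then +2.0000 / +1.1547)
    (1,7) via y @ 0.3118
    (1,8) via y @ 1.4665
    (0,8) via x @ 1.6800  # hit
  → r_1 = 1.6800
beam 2: φ=90°, α=210°
  direction (-0.8660, -0.5000); cell (1,6); t to first gridline: x 0.9699, y 1.4600 (then +1.1547 / +2.0000)
    (0,6) via x @ 0.9699  # hit
  → r_2 = 0.9699
beam 3: φ=180°, α=300°
  direction (0.5000, -0.8660); cell (1,6); t to first gridline: x 0.3200, y 0.8429 (then +2.0000 / +1.1547)
    (2,6) via x @ 0.3200
    (2,5) via y @ 0.8429
    (2,4) via y @ 1.9976
    (3,4) via x @ 2.3200
    (3,3) via y @ 3.1523
    (3,2) via y @ 4.3070
    (4,2) via x @ 4.3200
    (4,1) via y @ 5.4617
    (5,1) via x @ 6.3200
    (5,0) via y @ 6.6164  # hit
  → r_3 = 6.6164
beam 4: φ=270°, α=30°
  direction (0.8660, 0.5000); cell (1,6); t to first gridline: x 0.1848, y 0.5400 (then +1.1547 / +2.0000)
    (2,6) via x @ 0.1848
    (2,7) via y @ 0.5400
    (3,7) via x @ 1.3395  # hit
  → r_4 = 1.3395

ranges = [1.6800, 0.9699, 6.6164, 1.3395]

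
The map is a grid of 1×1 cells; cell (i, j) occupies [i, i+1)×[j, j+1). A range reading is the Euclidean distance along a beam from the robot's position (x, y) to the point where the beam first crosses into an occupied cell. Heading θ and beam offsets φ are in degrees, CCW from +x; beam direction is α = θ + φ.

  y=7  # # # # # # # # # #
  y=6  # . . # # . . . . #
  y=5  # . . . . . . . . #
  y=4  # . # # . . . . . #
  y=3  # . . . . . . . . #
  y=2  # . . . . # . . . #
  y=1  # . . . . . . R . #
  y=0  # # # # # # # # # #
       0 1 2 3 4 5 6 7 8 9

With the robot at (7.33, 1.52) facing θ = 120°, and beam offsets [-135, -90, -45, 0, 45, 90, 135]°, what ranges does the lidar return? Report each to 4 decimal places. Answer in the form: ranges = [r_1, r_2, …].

beam 1: φ=-135°, α=345°
  cosα=0.9659 sinα=-0.2588 | (7,1) | tMaxX 0.6936 tMaxY 2.0091 | tΔX 1.0353 tΔY 3.8637
    t=0.6936 [x] (8,1)
    t=1.7289 [x] (9,1) — stop
  → r_1 = 1.7289
beam 2: φ=-90°, α=30°
  cosα=0.8660 sinα=0.5000 | (7,1) | tMaxX 0.7736 tMaxY 0.9600 | tΔX 1.1547 tΔY 2.0000
    t=0.7736 [x] (8,1)
    t=0.9600 [y] (8,2)
    t=1.9283 [x] (9,2) — stop
  → r_2 = 1.9283
beam 3: φ=-45°, α=75°
  cosα=0.2588 sinα=0.9659 | (7,1) | tMaxX 2.5887 tMaxY 0.4969 | tΔX 3.8637 tΔY 1.0353
    t=0.4969 [y] (7,2)
    t=1.5322 [y] (7,3)
    t=2.5675 [y] (7,4)
    t=2.5887 [x] (8,4)
    t=3.6028 [y] (8,5)
    t=4.6380 [y] (8,6)
    t=5.6733 [y] (8,7) — stop
  → r_3 = 5.6733
beam 4: φ=0°, α=120°
  cosα=-0.5000 sinα=0.8660 | (7,1) | tMaxX 0.6600 tMaxY 0.5543 | tΔX 2.0000 tΔY 1.1547
    t=0.5543 [y] (7,2)
    t=0.6600 [x] (6,2)
    t=1.7090 [y] (6,3)
    t=2.6600 [x] (5,3)
    t=2.8637 [y] (5,4)
    t=4.0184 [y] (5,5)
    t=4.6600 [x] (4,5)
    t=5.1731 [y] (4,6) — stop
  → r_4 = 5.1731
beam 5: φ=45°, α=165°
  cosα=-0.9659 sinα=0.2588 | (7,1) | tMaxX 0.3416 tMaxY 1.8546 | tΔX 1.0353 tΔY 3.8637
    t=0.3416 [x] (6,1)
    t=1.3769 [x] (5,1)
    t=1.8546 [y] (5,2) — stop
  → r_5 = 1.8546
beam 6: φ=90°, α=210°
  cosα=-0.8660 sinα=-0.5000 | (7,1) | tMaxX 0.3811 tMaxY 1.0400 | tΔX 1.1547 tΔY 2.0000
    t=0.3811 [x] (6,1)
    t=1.0400 [y] (6,0) — stop
  → r_6 = 1.0400
beam 7: φ=135°, α=255°
  cosα=-0.2588 sinα=-0.9659 | (7,1) | tMaxX 1.2750 tMaxY 0.5383 | tΔX 3.8637 tΔY 1.0353
    t=0.5383 [y] (7,0) — stop
  → r_7 = 0.5383

ranges = [1.7289, 1.9283, 5.6733, 5.1731, 1.8546, 1.0400, 0.5383]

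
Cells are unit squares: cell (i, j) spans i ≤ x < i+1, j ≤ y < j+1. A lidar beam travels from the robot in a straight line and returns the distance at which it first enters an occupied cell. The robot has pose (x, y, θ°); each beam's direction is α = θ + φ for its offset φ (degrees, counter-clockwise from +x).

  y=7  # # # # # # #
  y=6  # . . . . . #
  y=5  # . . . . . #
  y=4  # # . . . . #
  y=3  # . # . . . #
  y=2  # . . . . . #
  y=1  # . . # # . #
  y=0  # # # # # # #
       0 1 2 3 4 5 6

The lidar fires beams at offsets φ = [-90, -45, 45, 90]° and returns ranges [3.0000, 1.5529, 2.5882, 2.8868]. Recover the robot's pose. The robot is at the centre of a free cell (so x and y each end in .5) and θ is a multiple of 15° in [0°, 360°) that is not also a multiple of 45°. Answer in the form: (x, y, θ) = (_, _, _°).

(x, y, θ) = (4.5, 4.5, 30°)

Candidates: 26 free-cell centres × 16 headings = 416 poses. Raycast each; keep the one whose scan matches to 4 dp.
  (5.5, 5.5, 165°): beam 1 = 1.5529 ≠ 3.0000 ✗
  (2.5, 6.5, 345°): beam 1 = 1.9319 ≠ 3.0000 ✗
  (2.5, 1.5, 345°): beam 1 = 0.5176 ≠ 3.0000 ✗
  (4.5, 5.5, 105°): beam 1 = 1.5529 ≠ 3.0000 ✗
  …
  (4.5, 4.5, 30°): r_1=3.0000, r_2=1.5529, r_3=2.5882, r_4=2.8868 — all match ✓
Unique over the lattice → pose = (4.5, 4.5, 30°).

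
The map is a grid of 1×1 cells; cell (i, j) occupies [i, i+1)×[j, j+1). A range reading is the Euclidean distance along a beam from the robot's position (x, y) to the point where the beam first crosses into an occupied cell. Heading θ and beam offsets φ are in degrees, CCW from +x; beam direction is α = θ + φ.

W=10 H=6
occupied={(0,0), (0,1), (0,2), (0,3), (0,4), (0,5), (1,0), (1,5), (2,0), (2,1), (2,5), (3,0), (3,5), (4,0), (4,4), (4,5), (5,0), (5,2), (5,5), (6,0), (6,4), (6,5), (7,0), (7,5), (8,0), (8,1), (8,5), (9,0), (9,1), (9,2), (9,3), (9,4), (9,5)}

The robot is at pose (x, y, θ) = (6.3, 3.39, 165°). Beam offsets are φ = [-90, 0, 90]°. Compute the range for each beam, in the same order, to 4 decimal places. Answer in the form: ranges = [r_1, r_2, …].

beam 1: φ=-90°, α=75°
  d=(0.2588,0.9659)  start (6,3)  tX=2.7046 tY=0.6315  stride 1/|dx|=3.8637 1/|dy|=1.0353
    cross y-line → (6,4), t=0.6315 (wall)
  → r_1 = 0.6315
beam 2: φ=0°, α=165°
  d=(-0.9659,0.2588)  start (6,3)  tX=0.3106 tY=2.3569  stride 1/|dx|=1.0353 1/|dy|=3.8637
    cross x-line → (5,3), t=0.3106
    cross x-line → (4,3), t=1.3459
    cross y-line → (4,4), t=2.3569 (wall)
  → r_2 = 2.3569
beam 3: φ=90°, α=255°
  d=(-0.2588,-0.9659)  start (6,3)  tX=1.1591 tY=0.4038  stride 1/|dx|=3.8637 1/|dy|=1.0353
    cross y-line → (6,2), t=0.4038
    cross x-line → (5,2), t=1.1591 (wall)
  → r_3 = 1.1591

ranges = [0.6315, 2.3569, 1.1591]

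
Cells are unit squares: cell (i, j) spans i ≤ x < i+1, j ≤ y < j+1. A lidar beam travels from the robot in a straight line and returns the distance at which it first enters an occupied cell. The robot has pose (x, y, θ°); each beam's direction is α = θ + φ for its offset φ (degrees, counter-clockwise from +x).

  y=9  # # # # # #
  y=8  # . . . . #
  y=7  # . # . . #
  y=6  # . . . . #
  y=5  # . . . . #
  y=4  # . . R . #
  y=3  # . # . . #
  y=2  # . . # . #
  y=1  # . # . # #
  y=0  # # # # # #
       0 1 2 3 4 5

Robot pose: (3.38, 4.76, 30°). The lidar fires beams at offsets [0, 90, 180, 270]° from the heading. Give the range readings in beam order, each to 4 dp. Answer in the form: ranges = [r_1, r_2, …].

ranges = [1.8706, 2.5865, 1.5200, 3.1870]

beam 1: φ=0°, α=30°
  direction (0.8660, 0.5000); cell (3,4); t to first gridline: x 0.7159, y 0.4800 (then +1.1547 / +2.0000)
    (3,5) via y @ 0.4800
    (4,5) via x @ 0.7159
    (5,5) via x @ 1.8706  # hit
  → r_1 = 1.8706
beam 2: φ=90°, α=120°
  direction (-0.5000, 0.8660); cell (3,4); t to first gridline: x 0.7600, y 0.2771 (then +2.0000 / +1.1547)
    (3,5) via y @ 0.2771
    (2,5) via x @ 0.7600
    (2,6) via y @ 1.4318
    (2,7) via y @ 2.5865  # hit
  → r_2 = 2.5865
beam 3: φ=180°, α=210°
  direction (-0.8660, -0.5000); cell (3,4); t to first gridline: x 0.4388, y 1.5200 (then +1.1547 / +2.0000)
    (2,4) via x @ 0.4388
    (2,3) via y @ 1.5200  # hit
  → r_3 = 1.5200
beam 4: φ=270°, α=300°
  direction (0.5000, -0.8660); cell (3,4); t to first gridline: x 1.2400, y 0.8776 (then +2.0000 / +1.1547)
    (3,3) via y @ 0.8776
    (4,3) via x @ 1.2400
    (4,2) via y @ 2.0323
    (4,1) via y @ 3.1870  # hit
  → r_4 = 3.1870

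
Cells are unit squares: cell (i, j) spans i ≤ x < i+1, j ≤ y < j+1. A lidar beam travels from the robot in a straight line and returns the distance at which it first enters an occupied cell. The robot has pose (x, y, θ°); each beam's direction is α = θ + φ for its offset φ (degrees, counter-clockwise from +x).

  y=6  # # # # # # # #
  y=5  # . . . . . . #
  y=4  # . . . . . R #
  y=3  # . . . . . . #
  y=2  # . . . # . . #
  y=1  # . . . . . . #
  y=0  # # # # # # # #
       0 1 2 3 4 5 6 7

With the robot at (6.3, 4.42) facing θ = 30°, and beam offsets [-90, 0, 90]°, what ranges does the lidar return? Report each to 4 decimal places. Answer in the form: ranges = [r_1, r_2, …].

ranges = [1.4000, 0.8083, 1.8244]

beam 1: φ=-90°, α=300°
  cosα=0.5000 sinα=-0.8660 | (6,4) | tMaxX 1.4000 tMaxY 0.4850 | tΔX 2.0000 tΔY 1.1547
    t=0.4850 [y] (6,3)
    t=1.4000 [x] (7,3) — stop
  → r_1 = 1.4000
beam 2: φ=0°, α=30°
  cosα=0.8660 sinα=0.5000 | (6,4) | tMaxX 0.8083 tMaxY 1.1600 | tΔX 1.1547 tΔY 2.0000
    t=0.8083 [x] (7,4) — stop
  → r_2 = 0.8083
beam 3: φ=90°, α=120°
  cosα=-0.5000 sinα=0.8660 | (6,4) | tMaxX 0.6000 tMaxY 0.6697 | tΔX 2.0000 tΔY 1.1547
    t=0.6000 [x] (5,4)
    t=0.6697 [y] (5,5)
    t=1.8244 [y] (5,6) — stop
  → r_3 = 1.8244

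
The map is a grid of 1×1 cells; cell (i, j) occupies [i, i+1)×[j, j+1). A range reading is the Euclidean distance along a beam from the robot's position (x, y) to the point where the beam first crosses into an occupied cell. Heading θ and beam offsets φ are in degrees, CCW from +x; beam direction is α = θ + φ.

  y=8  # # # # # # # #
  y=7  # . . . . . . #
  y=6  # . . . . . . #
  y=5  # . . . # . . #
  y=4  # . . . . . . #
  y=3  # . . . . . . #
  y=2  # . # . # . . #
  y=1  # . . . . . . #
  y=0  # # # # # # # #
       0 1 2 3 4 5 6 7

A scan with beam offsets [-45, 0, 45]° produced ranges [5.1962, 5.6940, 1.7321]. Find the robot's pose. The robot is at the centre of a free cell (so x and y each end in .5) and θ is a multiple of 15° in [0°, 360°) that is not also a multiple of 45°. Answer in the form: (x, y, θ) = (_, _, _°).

The pose lattice has 39·16 = 624 candidates. Test each by forward raycasting.
  (5.5, 2.5, 30°): beam 1 = 1.5529 ≠ 5.1962 ✗
  (2.5, 1.5, 120°): beam 1 = 0.5176 ≠ 5.1962 ✗
  (5.5, 7.5, 30°): beam 1 = 1.5529 ≠ 5.1962 ✗
  (1.5, 4.5, 255°): beam 1 = 0.5774 ≠ 5.1962 ✗
  …
  (6.5, 3.5, 165°): r_1=5.1962, r_2=5.6940, r_3=1.7321 — all match ✓
Only this pose fits every beam.

(x, y, θ) = (6.5, 3.5, 165°)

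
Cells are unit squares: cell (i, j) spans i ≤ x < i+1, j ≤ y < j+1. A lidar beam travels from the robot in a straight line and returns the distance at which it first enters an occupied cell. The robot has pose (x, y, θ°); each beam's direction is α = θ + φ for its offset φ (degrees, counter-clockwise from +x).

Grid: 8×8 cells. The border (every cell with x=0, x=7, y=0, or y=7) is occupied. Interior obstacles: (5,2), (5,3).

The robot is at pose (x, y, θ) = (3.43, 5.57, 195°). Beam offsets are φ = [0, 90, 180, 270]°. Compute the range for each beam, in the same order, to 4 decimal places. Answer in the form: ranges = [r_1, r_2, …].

beam 1: φ=0°, α=195°
  cosα=-0.9659 sinα=-0.2588 | (3,5) | tMaxX 0.4452 tMaxY 2.2023 | tΔX 1.0353 tΔY 3.8637
    t=0.4452 [x] (2,5)
    t=1.4804 [x] (1,5)
    t=2.2023 [y] (1,4)
    t=2.5157 [x] (0,4) — stop
  → r_1 = 2.5157
beam 2: φ=90°, α=285°
  cosα=0.2588 sinα=-0.9659 | (3,5) | tMaxX 2.2023 tMaxY 0.5901 | tΔX 3.8637 tΔY 1.0353
    t=0.5901 [y] (3,4)
    t=1.6254 [y] (3,3)
    t=2.2023 [x] (4,3)
    t=2.6607 [y] (4,2)
    t=3.6959 [y] (4,1)
    t=4.7312 [y] (4,0) — stop
  → r_2 = 4.7312
beam 3: φ=180°, α=15°
  cosα=0.9659 sinα=0.2588 | (3,5) | tMaxX 0.5901 tMaxY 1.6614 | tΔX 1.0353 tΔY 3.8637
    t=0.5901 [x] (4,5)
    t=1.6254 [x] (5,5)
    t=1.6614 [y] (5,6)
    t=2.6607 [x] (6,6)
    t=3.6959 [x] (7,6) — stop
  → r_3 = 3.6959
beam 4: φ=270°, α=105°
  cosα=-0.2588 sinα=0.9659 | (3,5) | tMaxX 1.6614 tMaxY 0.4452 | tΔX 3.8637 tΔY 1.0353
    t=0.4452 [y] (3,6)
    t=1.4804 [y] (3,7) — stop
  → r_4 = 1.4804

ranges = [2.5157, 4.7312, 3.6959, 1.4804]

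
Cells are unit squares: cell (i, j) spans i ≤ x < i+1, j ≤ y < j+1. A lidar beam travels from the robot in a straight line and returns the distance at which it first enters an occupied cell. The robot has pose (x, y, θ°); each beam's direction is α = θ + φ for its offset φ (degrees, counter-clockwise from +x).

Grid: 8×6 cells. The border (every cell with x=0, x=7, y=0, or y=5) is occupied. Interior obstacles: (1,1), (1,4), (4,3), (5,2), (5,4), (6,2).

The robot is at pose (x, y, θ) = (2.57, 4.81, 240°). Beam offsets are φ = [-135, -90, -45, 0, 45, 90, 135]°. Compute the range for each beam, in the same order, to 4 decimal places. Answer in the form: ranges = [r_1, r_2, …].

ranges = [0.1967, 0.3800, 0.5901, 3.1400, 3.9444, 1.6512, 0.7341]

beam 1: φ=-135°, α=105°
  direction (-0.2588, 0.9659); cell (2,4); t to first gridline: x 2.2023, y 0.1967 (then +3.8637 / +1.0353)
    (2,5) via y @ 0.1967  # hit
  → r_1 = 0.1967
beam 2: φ=-90°, α=150°
  direction (-0.8660, 0.5000); cell (2,4); t to first gridline: x 0.6582, y 0.3800 (then +1.1547 / +2.0000)
    (2,5) via y @ 0.3800  # hit
  → r_2 = 0.3800
beam 3: φ=-45°, α=195°
  direction (-0.9659, -0.2588); cell (2,4); t to first gridline: x 0.5901, y 3.1296 (then +1.0353 / +3.8637)
    (1,4) via x @ 0.5901  # hit
  → r_3 = 0.5901
beam 4: φ=0°, α=240°
  direction (-0.5000, -0.8660); cell (2,4); t to first gridline: x 1.1400, y 0.9353 (then +2.0000 / +1.1547)
    (2,3) via y @ 0.9353
    (1,3) via x @ 1.1400
    (1,2) via y @ 2.0900
    (0,2) via x @ 3.1400  # hit
  → r_4 = 3.1400
beam 5: φ=45°, α=285°
  direction (0.2588, -0.9659); cell (2,4); t to first gridline: x 1.6614, y 0.8386 (then +3.8637 / +1.0353)
    (2,3) via y @ 0.8386
    (3,3) via x @ 1.6614
    (3,2) via y @ 1.8738
    (3,1) via y @ 2.9091
    (3,0) via y @ 3.9444  # hit
  → r_5 = 3.9444
beam 6: φ=90°, α=330°
  direction (0.8660, -0.5000); cell (2,4); t to first gridline: x 0.4965, y 1.6200 (then +1.1547 / +2.0000)
    (3,4) via x @ 0.4965
    (3,3) via y @ 1.6200
    (4,3) via x @ 1.6512  # hit
  → r_6 = 1.6512
beam 7: φ=135°, α=15°
  direction (0.9659, 0.2588); cell (2,4); t to first gridline: x 0.4452, y 0.7341 (then +1.0353 / +3.8637)
    (3,4) via x @ 0.4452
    (3,5) via y @ 0.7341  # hit
  → r_7 = 0.7341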